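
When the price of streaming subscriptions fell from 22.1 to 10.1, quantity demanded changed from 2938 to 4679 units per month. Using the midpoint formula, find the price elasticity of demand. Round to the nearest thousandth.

%Δq = (4679 − 2938)/[(2938 + 4679)/2] = 1741/3808.5 ≈ 0.4571.
%ΔP = (10.1 − 22.1)/[(22.1 + 10.1)/2] = -12/16.1 ≈ -0.7453.
Arc elasticity E = %Δq/%ΔP ≈ 0.4571/-0.7453 ≈ -0.613.
|E| < 1: demand is inelastic over this range.

-0.613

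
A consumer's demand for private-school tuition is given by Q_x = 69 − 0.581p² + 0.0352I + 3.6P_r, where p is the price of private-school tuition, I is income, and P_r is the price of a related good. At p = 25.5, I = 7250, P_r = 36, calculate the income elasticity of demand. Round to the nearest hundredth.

First evaluate Q_x: 69 − 0.581(25.5)² + 0.0352(7250) + 3.6(36) = 69 − 377.7953 + 255.2 + 129.6 = 76.0048.
∂Q_x/∂I = +0.0352, so E_I = 0.0352·(7250/76.0048) ≈ 3.36.
E_I > 1: normal good (luxury).

3.36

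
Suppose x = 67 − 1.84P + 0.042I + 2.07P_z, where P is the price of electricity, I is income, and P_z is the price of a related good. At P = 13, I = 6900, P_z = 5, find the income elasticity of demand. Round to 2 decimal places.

Evaluating quantity at (P, I, P_z) gives x = 67 − 1.84(13) + 0.042(6900) + 2.07(5) = 67 − 23.92 + 289.8 + 10.35 = 343.23.
∂x/∂I = +0.042, so E_I = 0.042·(6900/343.23) ≈ 0.84.
E_I ∈ (0,1): normal good (necessity).

0.84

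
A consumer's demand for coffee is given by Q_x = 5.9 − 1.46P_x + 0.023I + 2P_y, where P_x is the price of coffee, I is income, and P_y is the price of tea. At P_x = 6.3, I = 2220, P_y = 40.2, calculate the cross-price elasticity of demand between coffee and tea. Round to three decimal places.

Q_x = 5.9 − 1.46(6.3) + 0.023(2220) + 2(40.2) = 5.9 − 9.198 + 51.06 + 80.4 = 128.162.
∂Q_x/∂P_y = +2, so E_xy = 2·(40.2/128.162) ≈ 0.627.
E_xy > 0: the goods are substitutes.

0.627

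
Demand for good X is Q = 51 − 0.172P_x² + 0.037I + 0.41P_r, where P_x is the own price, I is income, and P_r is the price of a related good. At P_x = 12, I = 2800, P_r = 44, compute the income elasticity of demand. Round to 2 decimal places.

Q = 51 − 0.172(12)² + 0.037(2800) + 0.41(44) = 51 − 24.768 + 103.6 + 18.04 = 147.872.
∂Q/∂I = +0.037, so E_I = 0.037·(2800/147.872) ≈ 0.70.
E_I ∈ (0,1): normal good (necessity).

0.70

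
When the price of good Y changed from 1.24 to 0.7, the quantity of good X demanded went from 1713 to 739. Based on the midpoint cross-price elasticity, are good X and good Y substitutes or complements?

%ΔQ_x = (739 − 1713)/[(1713+739)/2] = -974/1226 ≈ -0.7945.
%ΔP_y = (0.7 − 1.24)/[(1.24+0.7)/2] ≈ -0.5567.
E_xy = -0.7945/-0.5567 ≈ 1.427.
E_xy > 0, so the goods are substitutes.

substitutes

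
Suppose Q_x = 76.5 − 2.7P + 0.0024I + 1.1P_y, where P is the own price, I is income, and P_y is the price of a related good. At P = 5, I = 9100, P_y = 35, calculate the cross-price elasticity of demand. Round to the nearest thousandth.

0.312

Evaluating quantity at (P, I, P_y) gives Q_x = 76.5 − 2.7(5) + 0.0024(9100) + 1.1(35) = 76.5 − 13.5 + 21.84 + 38.5 = 123.34.
∂Q_x/∂P_y = +1.1, so E_xy = 1.1·(35/123.34) ≈ 0.312.
E_xy > 0: the goods are substitutes.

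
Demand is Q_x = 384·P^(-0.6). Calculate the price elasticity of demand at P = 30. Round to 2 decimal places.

-0.60

For a Cobb–Douglas (constant-elasticity) form Q_x = A·P^α·…, the elasticity with respect to P equals the exponent α at every point.
Here the exponent on P is -0.6, so the price elasticity of demand is -0.60.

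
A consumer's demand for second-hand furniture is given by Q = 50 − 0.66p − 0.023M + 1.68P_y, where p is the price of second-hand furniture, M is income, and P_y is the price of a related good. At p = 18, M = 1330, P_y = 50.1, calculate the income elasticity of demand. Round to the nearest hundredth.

At the given point, Q = 50 − 0.66(18) − 0.023(1330) + 1.68(50.1) = 50 − 11.88 − 30.59 + 84.168 = 91.698.
∂Q/∂M = −0.023, so E_I = -0.023·(1330/91.698) ≈ -0.33.
E_I < 0: inferior good.

-0.33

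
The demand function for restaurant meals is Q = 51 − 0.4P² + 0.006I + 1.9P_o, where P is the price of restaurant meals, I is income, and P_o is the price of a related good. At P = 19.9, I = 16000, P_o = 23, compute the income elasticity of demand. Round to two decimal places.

At the given point, Q = 51 − 0.4(19.9)² + 0.006(16000) + 1.9(23) = 51 − 158.404 + 96 + 43.7 = 32.296.
∂Q/∂I = +0.006, so E_I = 0.006·(16000/32.296) ≈ 2.97.
E_I > 1: normal good (luxury).

2.97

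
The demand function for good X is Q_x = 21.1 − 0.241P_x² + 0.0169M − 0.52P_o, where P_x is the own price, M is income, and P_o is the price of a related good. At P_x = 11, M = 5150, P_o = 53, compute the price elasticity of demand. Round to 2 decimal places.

-1.13

At the given point, Q_x = 21.1 − 0.241(11)² + 0.0169(5150) − 0.52(53) = 21.1 − 29.161 + 87.035 − 27.56 = 51.414.
∂Q_x/∂P_x = −2·0.241·P_x = -5.302, so E_p = -5.302·(11/51.414) ≈ -1.13.
|E_p| > 1: demand is elastic.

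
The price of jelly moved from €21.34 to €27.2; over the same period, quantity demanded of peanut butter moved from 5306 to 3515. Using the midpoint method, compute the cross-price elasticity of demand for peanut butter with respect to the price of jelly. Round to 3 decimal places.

%ΔQ_x = (3515 − 5306)/[(5306+3515)/2] = -1791/4410.5 ≈ -0.4061.
%ΔP_y = (27.2 − 21.34)/[(21.34+27.2)/2] ≈ 0.2415.
E_xy = -0.4061/0.2415 ≈ -1.682.
E_xy < 0, so peanut butter and jelly are complements.

-1.682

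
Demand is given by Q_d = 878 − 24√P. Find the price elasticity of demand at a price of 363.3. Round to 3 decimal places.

-0.544

At P = 363.3, Q_d = 420.5497.
dQ_d/dP = −24/(2√P) = −24/(2·19.0604).
Point elasticity E = (dQ_d/dP)·(P/Q_d) = -0.6296 × 363.3/420.5497 ≈ -0.544.
|E| < 1, so demand is inelastic at this price.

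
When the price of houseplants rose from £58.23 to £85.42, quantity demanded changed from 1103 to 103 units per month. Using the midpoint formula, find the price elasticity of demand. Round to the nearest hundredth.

-4.38

%ΔQ = (103 − 1103)/[(1103 + 103)/2] = -1000/603 ≈ -1.6584.
%Δp = (85.42 − 58.23)/[(58.23 + 85.42)/2] = 27.19/71.825 ≈ 0.3786.
Arc elasticity E = %ΔQ/%Δp ≈ -1.6584/0.3786 ≈ -4.38.
|E| > 1: demand is elastic over this range.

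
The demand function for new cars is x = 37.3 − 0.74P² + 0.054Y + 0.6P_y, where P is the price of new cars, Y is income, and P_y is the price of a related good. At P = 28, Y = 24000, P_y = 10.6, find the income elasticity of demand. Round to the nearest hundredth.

1.71

At the given point, x = 37.3 − 0.74(28)² + 0.054(24000) + 0.6(10.6) = 37.3 − 580.16 + 1296 + 6.36 = 759.5.
∂x/∂Y = +0.054, so E_I = 0.054·(24000/759.5) ≈ 1.71.
E_I > 1: normal good (luxury).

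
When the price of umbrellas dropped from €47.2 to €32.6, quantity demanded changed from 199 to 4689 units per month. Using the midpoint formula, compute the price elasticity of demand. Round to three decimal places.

-5.021

%Δq = (4689 − 199)/[(199 + 4689)/2] = 4490/2444 ≈ 1.8372.
%ΔP = (32.6 − 47.2)/[(47.2 + 32.6)/2] = -14.6/39.9 ≈ -0.3659.
Arc elasticity E = %Δq/%ΔP ≈ 1.8372/-0.3659 ≈ -5.021.
|E| > 1: demand is elastic over this range.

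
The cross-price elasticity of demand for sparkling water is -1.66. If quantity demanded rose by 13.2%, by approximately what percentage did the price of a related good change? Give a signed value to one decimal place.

%ΔQ ≈ E × %ΔP_y ⇒ %ΔP_y = %ΔQ / E = (13.2%)/(-1.66) ≈ -8.0%.

-8.0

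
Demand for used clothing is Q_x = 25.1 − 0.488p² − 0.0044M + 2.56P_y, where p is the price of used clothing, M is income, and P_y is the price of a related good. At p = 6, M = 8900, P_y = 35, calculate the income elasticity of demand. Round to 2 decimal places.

Substituting, Q_x = 25.1 − 0.488(6)² − 0.0044(8900) + 2.56(35) = 25.1 − 17.568 − 39.16 + 89.6 = 57.972.
∂Q_x/∂M = −0.0044, so E_I = -0.0044·(8900/57.972) ≈ -0.68.
E_I < 0: inferior good.

-0.68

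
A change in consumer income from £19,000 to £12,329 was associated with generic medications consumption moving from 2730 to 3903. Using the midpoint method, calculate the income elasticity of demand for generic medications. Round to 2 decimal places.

%ΔQ = (3903 − 2730)/[(2730+3903)/2] = 1173/3316.5 ≈ 0.3537.
%ΔI = (12,329 − 19,000)/[(19,000+12,329)/2] = -6671/15664.5 ≈ -0.4259.
E_I = %ΔQ/%ΔI ≈ -0.83.
E_I < 0: inferior good.

-0.83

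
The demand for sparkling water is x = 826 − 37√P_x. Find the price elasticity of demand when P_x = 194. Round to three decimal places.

At P_x = 194, x = 310.6496.
dx/dP_x = −37/(2√P_x) = −37/(2·13.9284).
Point elasticity E = (dx/dP_x)·(P_x/x) = -1.3282 × 194/310.6496 ≈ -0.829.
|E| < 1, so demand is inelastic at this price.

-0.829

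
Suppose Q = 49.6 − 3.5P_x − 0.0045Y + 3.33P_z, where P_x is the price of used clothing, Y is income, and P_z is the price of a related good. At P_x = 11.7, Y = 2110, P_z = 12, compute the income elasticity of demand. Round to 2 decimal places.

Q = 49.6 − 3.5(11.7) − 0.0045(2110) + 3.33(12) = 49.6 − 40.95 − 9.495 + 39.96 = 39.115.
∂Q/∂Y = −0.0045, so E_I = -0.0045·(2110/39.115) ≈ -0.24.
E_I < 0: inferior good.

-0.24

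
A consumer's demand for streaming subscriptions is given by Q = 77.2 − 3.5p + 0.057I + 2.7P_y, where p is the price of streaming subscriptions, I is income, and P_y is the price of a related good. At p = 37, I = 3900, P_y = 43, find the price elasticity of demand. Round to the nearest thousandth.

Q = 77.2 − 3.5(37) + 0.057(3900) + 2.7(43) = 77.2 − 129.5 + 222.3 + 116.1 = 286.1.
∂Q/∂p = −3.5, so E_p = (−3.5)·(37/286.1) ≈ -0.453.
|E_p| < 1: demand is inelastic.

-0.453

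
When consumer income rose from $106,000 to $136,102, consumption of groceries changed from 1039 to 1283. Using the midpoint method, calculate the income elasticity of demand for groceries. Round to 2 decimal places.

%ΔQ = (1283 − 1039)/[(1039+1283)/2] = 244/1161 ≈ 0.2102.
%ΔY = (136,102 − 106,000)/[(106,000+136,102)/2] = 30102/121051 ≈ 0.2487.
E_I = %ΔQ/%ΔY ≈ 0.85.
E_I ∈ (0,1): normal good (necessity).

0.85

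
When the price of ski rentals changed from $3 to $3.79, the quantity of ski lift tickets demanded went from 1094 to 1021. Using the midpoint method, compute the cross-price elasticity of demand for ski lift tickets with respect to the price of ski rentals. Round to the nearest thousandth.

-0.297

%ΔQ_x = (1021 − 1094)/[(1094+1021)/2] = -73/1057.5 ≈ -0.0690.
%ΔP_y = (3.79 − 3)/[(3+3.79)/2] ≈ 0.2327.
E_xy = -0.0690/0.2327 ≈ -0.297.
E_xy < 0, so ski lift tickets and ski rentals are complements.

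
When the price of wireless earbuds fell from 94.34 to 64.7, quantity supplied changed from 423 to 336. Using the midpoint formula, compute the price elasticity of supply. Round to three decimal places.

%Δq = (336 − 423)/[(423 + 336)/2] = -87/379.5 ≈ -0.2292.
%Δp = (64.7 − 94.34)/[(94.34 + 64.7)/2] = -29.64/79.52 ≈ -0.3727.
Arc elasticity E = %Δq/%Δp ≈ -0.2292/-0.3727 ≈ 0.615.
|E| < 1: supply is inelastic over this range.

0.615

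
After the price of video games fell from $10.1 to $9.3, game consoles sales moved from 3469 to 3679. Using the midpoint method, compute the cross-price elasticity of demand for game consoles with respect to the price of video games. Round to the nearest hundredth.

%ΔQ_x = (3679 − 3469)/[(3469+3679)/2] = 210/3574 ≈ 0.0588.
%ΔP_y = (9.3 − 10.1)/[(10.1+9.3)/2] ≈ -0.0825.
E_xy = 0.0588/-0.0825 ≈ -0.71.
E_xy < 0, so game consoles and video games are complements.

-0.71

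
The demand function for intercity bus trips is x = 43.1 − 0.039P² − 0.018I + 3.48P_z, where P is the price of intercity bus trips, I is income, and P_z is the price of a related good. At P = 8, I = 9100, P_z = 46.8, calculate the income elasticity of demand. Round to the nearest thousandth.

First evaluate x: 43.1 − 0.039(8)² − 0.018(9100) + 3.48(46.8) = 43.1 − 2.496 − 163.8 + 162.864 = 39.668.
∂x/∂I = −0.018, so E_I = -0.018·(9100/39.668) ≈ -4.129.
E_I < 0: inferior good.

-4.129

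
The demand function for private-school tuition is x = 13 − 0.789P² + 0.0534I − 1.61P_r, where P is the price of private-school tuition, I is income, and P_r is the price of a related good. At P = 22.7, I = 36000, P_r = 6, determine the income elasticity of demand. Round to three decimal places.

First evaluate x: 13 − 0.789(22.7)² + 0.0534(36000) − 1.61(6) = 13 − 406.5638 + 1922.4 − 9.66 = 1519.1762.
∂x/∂I = +0.0534, so E_I = 0.0534·(36000/1519.1762) ≈ 1.265.
E_I > 1: normal good (luxury).

1.265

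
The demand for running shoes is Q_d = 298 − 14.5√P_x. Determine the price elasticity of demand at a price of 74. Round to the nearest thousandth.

At P_x = 74, Q_d = 173.2663.
dQ_d/dP_x = −14.5/(2√P_x) = −14.5/(2·8.6023).
Point elasticity E = (dQ_d/dP_x)·(P_x/Q_d) = -0.8428 × 74/173.2663 ≈ -0.360.
|E| < 1, so demand is inelastic at this price.

-0.360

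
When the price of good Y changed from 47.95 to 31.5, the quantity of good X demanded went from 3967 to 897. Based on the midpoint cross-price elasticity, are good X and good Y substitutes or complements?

substitutes

%ΔQ_x = (897 − 3967)/[(3967+897)/2] = -3070/2432 ≈ -1.2623.
%ΔP_y = (31.5 − 47.95)/[(47.95+31.5)/2] ≈ -0.4141.
E_xy = -1.2623/-0.4141 ≈ 3.048.
E_xy > 0, so the goods are substitutes.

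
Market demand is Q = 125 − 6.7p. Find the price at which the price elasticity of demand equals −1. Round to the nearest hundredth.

For linear demand Q = a − bp, E = −bp/(a − bp). |E| = 1 ⇒ bp = a − bp ⇒ p = a/(2b).
p = 125/(2·6.7) ≈ 9.33.

9.33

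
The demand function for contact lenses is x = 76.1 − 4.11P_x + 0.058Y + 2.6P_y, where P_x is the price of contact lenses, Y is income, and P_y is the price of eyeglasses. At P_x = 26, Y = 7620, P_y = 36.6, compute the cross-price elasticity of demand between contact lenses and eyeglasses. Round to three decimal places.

Evaluating quantity at (P_x, Y, P_y) gives x = 76.1 − 4.11(26) + 0.058(7620) + 2.6(36.6) = 76.1 − 106.86 + 441.96 + 95.16 = 506.36.
∂x/∂P_y = +2.6, so E_xy = 2.6·(36.6/506.36) ≈ 0.188.
E_xy > 0: the goods are substitutes.

0.188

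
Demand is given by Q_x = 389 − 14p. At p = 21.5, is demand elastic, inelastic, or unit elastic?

At p = 21.5, Q_x = 88.
dQ_x/dp = −14.
Point elasticity E = (dQ_x/dp)·(p/Q_x) = -14 × 21.5/88 ≈ -3.420.
|E| ≈ 3.420 > 1, so demand is elastic.

elastic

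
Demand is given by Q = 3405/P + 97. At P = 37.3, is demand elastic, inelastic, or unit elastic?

inelastic

At P = 37.3, Q = 188.2869.
dQ/dP = −3405/P² = −2.4474.
Point elasticity E = (dQ/dP)·(P/Q) = -2.4474 × 37.3/188.2869 ≈ -0.485.
|E| ≈ 0.485 < 1, so demand is inelastic.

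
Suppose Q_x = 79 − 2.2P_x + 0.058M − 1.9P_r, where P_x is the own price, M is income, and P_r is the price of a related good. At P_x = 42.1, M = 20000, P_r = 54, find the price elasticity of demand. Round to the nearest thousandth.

-0.089

At the given point, Q_x = 79 − 2.2(42.1) + 0.058(20000) − 1.9(54) = 79 − 92.62 + 1160 − 102.6 = 1043.78.
∂Q_x/∂P_x = −2.2, so E_p = (−2.2)·(42.1/1043.78) ≈ -0.089.
|E_p| < 1: demand is inelastic.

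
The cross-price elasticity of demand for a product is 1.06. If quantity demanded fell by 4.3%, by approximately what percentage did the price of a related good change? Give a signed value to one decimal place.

-4.1

%ΔQ ≈ E × %ΔP_y ⇒ %ΔP_y = %ΔQ / E = (-4.3%)/(1.06) ≈ -4.1%.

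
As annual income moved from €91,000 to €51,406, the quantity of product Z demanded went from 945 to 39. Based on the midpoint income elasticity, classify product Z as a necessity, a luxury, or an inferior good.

luxury

%ΔQ = (39 − 945)/[(945+39)/2] = -906/492 ≈ -1.8415.
%ΔI = (51,406 − 91,000)/[(91,000+51,406)/2] = -39594/71203 ≈ -0.5561.
E_I = %ΔQ/%ΔI ≈ 3.312.
E_I > 1: normal good (luxury).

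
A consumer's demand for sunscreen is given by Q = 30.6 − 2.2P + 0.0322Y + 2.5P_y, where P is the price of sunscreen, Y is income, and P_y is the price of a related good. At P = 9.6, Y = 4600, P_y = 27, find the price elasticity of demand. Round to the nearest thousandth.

-0.094

Substituting, Q = 30.6 − 2.2(9.6) + 0.0322(4600) + 2.5(27) = 30.6 − 21.12 + 148.12 + 67.5 = 225.1.
∂Q/∂P = −2.2, so E_p = (−2.2)·(9.6/225.1) ≈ -0.094.
|E_p| < 1: demand is inelastic.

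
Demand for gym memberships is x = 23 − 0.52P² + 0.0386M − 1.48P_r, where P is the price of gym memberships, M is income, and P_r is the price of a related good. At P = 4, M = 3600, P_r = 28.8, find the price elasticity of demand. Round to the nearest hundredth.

At the given point, x = 23 − 0.52(4)² + 0.0386(3600) − 1.48(28.8) = 23 − 8.32 + 138.96 − 42.624 = 111.016.
∂x/∂P = −2·0.52·P = -4.16, so E_p = -4.16·(4/111.016) ≈ -0.15.
|E_p| < 1: demand is inelastic.

-0.15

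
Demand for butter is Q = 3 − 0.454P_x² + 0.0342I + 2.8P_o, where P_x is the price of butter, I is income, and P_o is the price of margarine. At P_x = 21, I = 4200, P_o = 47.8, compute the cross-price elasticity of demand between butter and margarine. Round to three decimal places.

First evaluate Q: 3 − 0.454(21)² + 0.0342(4200) + 2.8(47.8) = 3 − 200.214 + 143.64 + 133.84 = 80.266.
∂Q/∂P_o = +2.8, so E_xy = 2.8·(47.8/80.266) ≈ 1.667.
E_xy > 0: the goods are substitutes.

1.667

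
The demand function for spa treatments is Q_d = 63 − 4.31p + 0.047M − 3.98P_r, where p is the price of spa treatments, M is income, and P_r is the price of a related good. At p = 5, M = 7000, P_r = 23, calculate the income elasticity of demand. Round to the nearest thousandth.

Q_d = 63 − 4.31(5) + 0.047(7000) − 3.98(23) = 63 − 21.55 + 329 − 91.54 = 278.91.
∂Q_d/∂M = +0.047, so E_I = 0.047·(7000/278.91) ≈ 1.180.
E_I > 1: normal good (luxury).

1.180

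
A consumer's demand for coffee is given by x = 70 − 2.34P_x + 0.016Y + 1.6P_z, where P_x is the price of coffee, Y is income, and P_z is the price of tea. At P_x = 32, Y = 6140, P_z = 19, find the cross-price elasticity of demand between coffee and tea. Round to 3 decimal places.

0.246

Substituting, x = 70 − 2.34(32) + 0.016(6140) + 1.6(19) = 70 − 74.88 + 98.24 + 30.4 = 123.76.
∂x/∂P_z = +1.6, so E_xy = 1.6·(19/123.76) ≈ 0.246.
E_xy > 0: the goods are substitutes.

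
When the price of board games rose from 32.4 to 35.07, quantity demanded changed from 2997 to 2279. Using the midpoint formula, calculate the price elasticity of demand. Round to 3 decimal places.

%Δq = (2279 − 2997)/[(2997 + 2279)/2] = -718/2638 ≈ -0.2722.
%ΔP = (35.07 − 32.4)/[(32.4 + 35.07)/2] = 2.67/33.735 ≈ 0.0791.
Arc elasticity E = %Δq/%ΔP ≈ -0.2722/0.0791 ≈ -3.439.
|E| > 1: demand is elastic over this range.

-3.439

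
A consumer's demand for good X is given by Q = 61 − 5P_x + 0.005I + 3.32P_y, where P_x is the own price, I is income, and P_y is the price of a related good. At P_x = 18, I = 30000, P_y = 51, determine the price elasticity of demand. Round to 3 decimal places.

-0.310

First evaluate Q: 61 − 5(18) + 0.005(30000) + 3.32(51) = 61 − 90 + 150 + 169.32 = 290.32.
∂Q/∂P_x = −5, so E_p = (−5)·(18/290.32) ≈ -0.310.
|E_p| < 1: demand is inelastic.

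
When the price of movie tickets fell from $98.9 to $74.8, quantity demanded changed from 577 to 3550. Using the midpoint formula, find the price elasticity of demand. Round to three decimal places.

-5.192

%ΔQ = (3550 − 577)/[(577 + 3550)/2] = 2973/2063.5 ≈ 1.4408.
%ΔP = (74.8 − 98.9)/[(98.9 + 74.8)/2] = -24.1/86.85 ≈ -0.2775.
Arc elasticity E = %ΔQ/%ΔP ≈ 1.4408/-0.2775 ≈ -5.192.
|E| > 1: demand is elastic over this range.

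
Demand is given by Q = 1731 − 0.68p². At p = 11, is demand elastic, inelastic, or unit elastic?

inelastic

At p = 11, Q = 1648.72.
dQ/dp = −2·0.68·p = −14.96.
Point elasticity E = (dQ/dp)·(p/Q) = -14.96 × 11/1648.72 ≈ -0.100.
|E| ≈ 0.100 < 1, so demand is inelastic.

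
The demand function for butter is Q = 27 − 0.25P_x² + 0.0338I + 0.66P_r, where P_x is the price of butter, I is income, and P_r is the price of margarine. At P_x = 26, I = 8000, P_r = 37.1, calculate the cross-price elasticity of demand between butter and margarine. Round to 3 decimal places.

At the given point, Q = 27 − 0.25(26)² + 0.0338(8000) + 0.66(37.1) = 27 − 169 + 270.4 + 24.486 = 152.886.
∂Q/∂P_r = +0.66, so E_xy = 0.66·(37.1/152.886) ≈ 0.160.
E_xy > 0: the goods are substitutes.

0.160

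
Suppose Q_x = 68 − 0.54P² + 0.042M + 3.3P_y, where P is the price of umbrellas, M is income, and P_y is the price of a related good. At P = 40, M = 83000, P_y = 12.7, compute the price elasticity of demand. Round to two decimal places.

At the given point, Q_x = 68 − 0.54(40)² + 0.042(83000) + 3.3(12.7) = 68 − 864 + 3486 + 41.91 = 2731.91.
∂Q_x/∂P = −2·0.54·P = -43.2, so E_p = -43.2·(40/2731.91) ≈ -0.63.
|E_p| < 1: demand is inelastic.

-0.63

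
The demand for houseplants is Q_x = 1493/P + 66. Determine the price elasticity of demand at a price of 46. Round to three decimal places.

At P = 46, Q_x = 98.4565.
dQ_x/dP = −1493/P² = −0.7056.
Point elasticity E = (dQ_x/dP)·(P/Q_x) = -0.7056 × 46/98.4565 ≈ -0.330.
|E| < 1, so demand is inelastic at this price.

-0.330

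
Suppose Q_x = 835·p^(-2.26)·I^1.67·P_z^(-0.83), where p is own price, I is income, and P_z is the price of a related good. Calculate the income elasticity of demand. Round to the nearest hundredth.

1.67

For a Cobb–Douglas (constant-elasticity) form Q_x = A·I^α·…, the elasticity with respect to I equals the exponent α at every point.
Here the exponent on I is 1.67, so the income elasticity of demand is 1.67.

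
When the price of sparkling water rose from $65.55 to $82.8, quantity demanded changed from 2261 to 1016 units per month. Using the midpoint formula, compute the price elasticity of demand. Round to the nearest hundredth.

-3.27

%ΔQ = (1016 − 2261)/[(2261 + 1016)/2] = -1245/1638.5 ≈ -0.7598.
%ΔP = (82.8 − 65.55)/[(65.55 + 82.8)/2] = 17.25/74.175 ≈ 0.2326.
Arc elasticity E = %ΔQ/%ΔP ≈ -0.7598/0.2326 ≈ -3.27.
|E| > 1: demand is elastic over this range.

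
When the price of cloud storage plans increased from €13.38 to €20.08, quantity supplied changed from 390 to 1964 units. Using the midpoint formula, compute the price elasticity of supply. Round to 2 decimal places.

3.34

%Δq = (1964 − 390)/[(390 + 1964)/2] = 1574/1177 ≈ 1.3373.
%Δp = (20.08 − 13.38)/[(13.38 + 20.08)/2] = 6.7/16.73 ≈ 0.4005.
Arc elasticity E = %Δq/%Δp ≈ 1.3373/0.4005 ≈ 3.34.
|E| > 1: supply is elastic over this range.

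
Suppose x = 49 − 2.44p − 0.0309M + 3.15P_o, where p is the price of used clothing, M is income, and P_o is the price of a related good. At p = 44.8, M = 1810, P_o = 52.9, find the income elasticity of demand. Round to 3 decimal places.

-1.110

First evaluate x: 49 − 2.44(44.8) − 0.0309(1810) + 3.15(52.9) = 49 − 109.312 − 55.929 + 166.635 = 50.394.
∂x/∂M = −0.0309, so E_I = -0.0309·(1810/50.394) ≈ -1.110.
E_I < 0: inferior good.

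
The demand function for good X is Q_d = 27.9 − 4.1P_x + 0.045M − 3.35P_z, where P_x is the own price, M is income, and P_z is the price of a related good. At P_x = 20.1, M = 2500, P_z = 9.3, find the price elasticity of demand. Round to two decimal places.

First evaluate Q_d: 27.9 − 4.1(20.1) + 0.045(2500) − 3.35(9.3) = 27.9 − 82.41 + 112.5 − 31.155 = 26.835.
∂Q_d/∂P_x = −4.1, so E_p = (−4.1)·(20.1/26.835) ≈ -3.07.
|E_p| > 1: demand is elastic.

-3.07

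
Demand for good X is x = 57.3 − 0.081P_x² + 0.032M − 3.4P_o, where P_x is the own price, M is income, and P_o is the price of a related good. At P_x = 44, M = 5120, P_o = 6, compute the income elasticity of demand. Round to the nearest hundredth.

Substituting, x = 57.3 − 0.081(44)² + 0.032(5120) − 3.4(6) = 57.3 − 156.816 + 163.84 − 20.4 = 43.924.
∂x/∂M = +0.032, so E_I = 0.032·(5120/43.924) ≈ 3.73.
E_I > 1: normal good (luxury).

3.73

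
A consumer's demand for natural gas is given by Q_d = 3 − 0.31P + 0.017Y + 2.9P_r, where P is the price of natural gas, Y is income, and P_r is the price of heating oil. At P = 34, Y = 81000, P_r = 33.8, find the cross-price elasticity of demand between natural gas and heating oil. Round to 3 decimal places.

0.067

Q_d = 3 − 0.31(34) + 0.017(81000) + 2.9(33.8) = 3 − 10.54 + 1377 + 98.02 = 1467.48.
∂Q_d/∂P_r = +2.9, so E_xy = 2.9·(33.8/1467.48) ≈ 0.067.
E_xy > 0: the goods are substitutes.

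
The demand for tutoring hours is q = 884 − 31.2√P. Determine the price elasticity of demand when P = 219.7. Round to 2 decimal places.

At P = 219.7, q = 421.5448.
dq/dP = −31.2/(2√P) = −31.2/(2·14.8223).
Point elasticity E = (dq/dP)·(P/q) = -1.0525 × 219.7/421.5448 ≈ -0.55.
|E| < 1, so demand is inelastic at this price.

-0.55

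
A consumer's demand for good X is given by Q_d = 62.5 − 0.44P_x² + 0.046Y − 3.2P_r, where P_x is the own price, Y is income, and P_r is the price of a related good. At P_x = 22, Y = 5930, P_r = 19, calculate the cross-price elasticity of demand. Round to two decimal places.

Evaluating quantity at (P_x, Y, P_r) gives Q_d = 62.5 − 0.44(22)² + 0.046(5930) − 3.2(19) = 62.5 − 212.96 + 272.78 − 60.8 = 61.52.
∂Q_d/∂P_r = −3.2, so E_xy = -3.2·(19/61.52) ≈ -0.99.
E_xy < 0: the goods are complements.

-0.99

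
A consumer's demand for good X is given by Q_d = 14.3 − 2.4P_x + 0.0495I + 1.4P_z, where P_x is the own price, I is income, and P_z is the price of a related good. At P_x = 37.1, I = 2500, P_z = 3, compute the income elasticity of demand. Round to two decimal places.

Q_d = 14.3 − 2.4(37.1) + 0.0495(2500) + 1.4(3) = 14.3 − 89.04 + 123.75 + 4.2 = 53.21.
∂Q_d/∂I = +0.0495, so E_I = 0.0495·(2500/53.21) ≈ 2.33.
E_I > 1: normal good (luxury).

2.33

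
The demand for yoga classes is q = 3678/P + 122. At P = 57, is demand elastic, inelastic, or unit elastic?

At P = 57, q = 186.5263.
dq/dP = −3678/P² = −1.132.
Point elasticity E = (dq/dP)·(P/q) = -1.132 × 57/186.5263 ≈ -0.346.
|E| ≈ 0.346 < 1, so demand is inelastic.

inelastic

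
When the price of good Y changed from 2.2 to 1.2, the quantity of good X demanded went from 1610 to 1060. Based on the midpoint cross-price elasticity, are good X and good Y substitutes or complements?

substitutes

%ΔQ_x = (1060 − 1610)/[(1610+1060)/2] = -550/1335 ≈ -0.4120.
%ΔP_y = (1.2 − 2.2)/[(2.2+1.2)/2] ≈ -0.5882.
E_xy = -0.4120/-0.5882 ≈ 0.700.
E_xy > 0, so the goods are substitutes.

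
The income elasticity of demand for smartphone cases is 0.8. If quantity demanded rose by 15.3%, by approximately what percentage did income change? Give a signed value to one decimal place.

19.1

%ΔQ ≈ E × %ΔI ⇒ %ΔI = %ΔQ / E = (15.3%)/(0.8) ≈ 19.1%.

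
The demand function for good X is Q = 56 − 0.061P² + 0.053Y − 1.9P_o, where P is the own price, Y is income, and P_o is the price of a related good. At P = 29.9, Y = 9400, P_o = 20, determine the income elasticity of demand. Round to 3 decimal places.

1.079

Substituting, Q = 56 − 0.061(29.9)² + 0.053(9400) − 1.9(20) = 56 − 54.5346 + 498.2 − 38 = 461.6654.
∂Q/∂Y = +0.053, so E_I = 0.053·(9400/461.6654) ≈ 1.079.
E_I > 1: normal good (luxury).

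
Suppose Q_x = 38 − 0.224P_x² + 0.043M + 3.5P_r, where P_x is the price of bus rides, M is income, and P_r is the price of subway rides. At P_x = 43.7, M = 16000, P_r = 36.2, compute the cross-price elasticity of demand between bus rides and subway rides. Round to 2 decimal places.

First evaluate Q_x: 38 − 0.224(43.7)² + 0.043(16000) + 3.5(36.2) = 38 − 427.7706 + 688 + 126.7 = 424.9294.
∂Q_x/∂P_r = +3.5, so E_xy = 3.5·(36.2/424.9294) ≈ 0.30.
E_xy > 0: the goods are substitutes.

0.30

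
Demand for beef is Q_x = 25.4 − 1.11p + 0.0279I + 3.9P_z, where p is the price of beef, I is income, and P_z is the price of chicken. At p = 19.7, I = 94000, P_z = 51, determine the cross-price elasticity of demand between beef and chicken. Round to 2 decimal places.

0.07

Q_x = 25.4 − 1.11(19.7) + 0.0279(94000) + 3.9(51) = 25.4 − 21.867 + 2622.6 + 198.9 = 2825.033.
∂Q_x/∂P_z = +3.9, so E_xy = 3.9·(51/2825.033) ≈ 0.07.
E_xy > 0: the goods are substitutes.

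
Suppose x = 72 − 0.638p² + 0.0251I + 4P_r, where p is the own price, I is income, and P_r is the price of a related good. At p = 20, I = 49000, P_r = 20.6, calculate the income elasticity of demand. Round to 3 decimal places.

Substituting, x = 72 − 0.638(20)² + 0.0251(49000) + 4(20.6) = 72 − 255.2 + 1229.9 + 82.4 = 1129.1.
∂x/∂I = +0.0251, so E_I = 0.0251·(49000/1129.1) ≈ 1.089.
E_I > 1: normal good (luxury).

1.089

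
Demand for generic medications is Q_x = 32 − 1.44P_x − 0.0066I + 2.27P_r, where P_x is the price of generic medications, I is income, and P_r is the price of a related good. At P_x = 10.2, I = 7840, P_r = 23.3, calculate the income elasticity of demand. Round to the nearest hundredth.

-2.80

First evaluate Q_x: 32 − 1.44(10.2) − 0.0066(7840) + 2.27(23.3) = 32 − 14.688 − 51.744 + 52.891 = 18.459.
∂Q_x/∂I = −0.0066, so E_I = -0.0066·(7840/18.459) ≈ -2.80.
E_I < 0: inferior good.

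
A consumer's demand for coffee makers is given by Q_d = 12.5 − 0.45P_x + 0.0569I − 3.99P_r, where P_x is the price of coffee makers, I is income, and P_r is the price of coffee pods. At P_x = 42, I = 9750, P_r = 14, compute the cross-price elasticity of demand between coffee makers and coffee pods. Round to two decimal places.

Q_d = 12.5 − 0.45(42) + 0.0569(9750) − 3.99(14) = 12.5 − 18.9 + 554.775 − 55.86 = 492.515.
∂Q_d/∂P_r = −3.99, so E_xy = -3.99·(14/492.515) ≈ -0.11.
E_xy < 0: the goods are complements.

-0.11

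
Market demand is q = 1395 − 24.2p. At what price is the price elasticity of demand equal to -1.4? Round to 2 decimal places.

33.63

Set −bp/(a − bp) = −1.4 ⇒ bp = 1.4(a − bp) ⇒ bp(1+1.4) = 1.4·a.
p = 1.4·1395/(24.2·2.4) ≈ 33.63.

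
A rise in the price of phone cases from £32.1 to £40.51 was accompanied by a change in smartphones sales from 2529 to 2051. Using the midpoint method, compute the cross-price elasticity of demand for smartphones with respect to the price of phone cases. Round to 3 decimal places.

%ΔQ_x = (2051 − 2529)/[(2529+2051)/2] = -478/2290 ≈ -0.2087.
%ΔP_y = (40.51 − 32.1)/[(32.1+40.51)/2] ≈ 0.2316.
E_xy = -0.2087/0.2316 ≈ -0.901.
E_xy < 0, so smartphones and phone cases are complements.

-0.901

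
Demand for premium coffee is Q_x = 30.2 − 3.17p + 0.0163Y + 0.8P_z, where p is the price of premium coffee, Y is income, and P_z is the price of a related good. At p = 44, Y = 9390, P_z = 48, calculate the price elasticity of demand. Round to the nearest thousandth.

-1.697

Q_x = 30.2 − 3.17(44) + 0.0163(9390) + 0.8(48) = 30.2 − 139.48 + 153.057 + 38.4 = 82.177.
∂Q_x/∂p = −3.17, so E_p = (−3.17)·(44/82.177) ≈ -1.697.
|E_p| > 1: demand is elastic.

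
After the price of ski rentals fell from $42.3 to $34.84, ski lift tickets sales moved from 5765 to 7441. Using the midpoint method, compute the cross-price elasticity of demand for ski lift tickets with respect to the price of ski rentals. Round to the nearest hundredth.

-1.31

%ΔQ_x = (7441 − 5765)/[(5765+7441)/2] = 1676/6603 ≈ 0.2538.
%ΔP_y = (34.84 − 42.3)/[(42.3+34.84)/2] ≈ -0.1934.
E_xy = 0.2538/-0.1934 ≈ -1.31.
E_xy < 0, so ski lift tickets and ski rentals are complements.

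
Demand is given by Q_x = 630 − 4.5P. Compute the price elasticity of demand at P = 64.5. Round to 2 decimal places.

At P = 64.5, Q_x = 339.75.
dQ_x/dP = −4.5.
Point elasticity E = (dQ_x/dP)·(P/Q_x) = -4.5 × 64.5/339.75 ≈ -0.85.
|E| < 1, so demand is inelastic at this price.

-0.85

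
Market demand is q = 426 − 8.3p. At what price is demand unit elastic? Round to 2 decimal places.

For linear demand q = a − bp, E = −bp/(a − bp). |E| = 1 ⇒ bp = a − bp ⇒ p = a/(2b).
p = 426/(2·8.3) ≈ 25.66.

25.66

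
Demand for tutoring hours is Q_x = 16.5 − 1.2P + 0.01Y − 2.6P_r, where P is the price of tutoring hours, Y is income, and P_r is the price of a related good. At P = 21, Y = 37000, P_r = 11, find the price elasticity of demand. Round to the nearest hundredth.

-0.08

Q_x = 16.5 − 1.2(21) + 0.01(37000) − 2.6(11) = 16.5 − 25.2 + 370 − 28.6 = 332.7.
∂Q_x/∂P = −1.2, so E_p = (−1.2)·(21/332.7) ≈ -0.08.
|E_p| < 1: demand is inelastic.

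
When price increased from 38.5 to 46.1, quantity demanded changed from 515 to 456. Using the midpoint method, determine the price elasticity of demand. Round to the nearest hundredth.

%ΔQ = (456 − 515)/[(515 + 456)/2] = -59/485.5 ≈ -0.1215.
%ΔP = (46.1 − 38.5)/[(38.5 + 46.1)/2] = 7.6/42.3 ≈ 0.1797.
Arc elasticity E = %ΔQ/%ΔP ≈ -0.1215/0.1797 ≈ -0.68.
|E| < 1: demand is inelastic over this range.

-0.68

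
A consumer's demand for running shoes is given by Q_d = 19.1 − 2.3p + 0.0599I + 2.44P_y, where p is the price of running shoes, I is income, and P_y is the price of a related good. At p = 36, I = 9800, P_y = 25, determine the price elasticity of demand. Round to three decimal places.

Q_d = 19.1 − 2.3(36) + 0.0599(9800) + 2.44(25) = 19.1 − 82.8 + 587.02 + 61 = 584.32.
∂Q_d/∂p = −2.3, so E_p = (−2.3)·(36/584.32) ≈ -0.142.
|E_p| < 1: demand is inelastic.

-0.142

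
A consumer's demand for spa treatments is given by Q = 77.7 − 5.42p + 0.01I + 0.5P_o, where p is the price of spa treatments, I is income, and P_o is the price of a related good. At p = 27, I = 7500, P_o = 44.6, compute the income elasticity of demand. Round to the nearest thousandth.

First evaluate Q: 77.7 − 5.42(27) + 0.01(7500) + 0.5(44.6) = 77.7 − 146.34 + 75 + 22.3 = 28.66.
∂Q/∂I = +0.01, so E_I = 0.01·(7500/28.66) ≈ 2.617.
E_I > 1: normal good (luxury).

2.617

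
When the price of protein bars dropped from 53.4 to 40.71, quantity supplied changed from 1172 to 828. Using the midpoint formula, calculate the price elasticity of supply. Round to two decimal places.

1.28

%Δq = (828 − 1172)/[(1172 + 828)/2] = -344/1000 ≈ -0.3440.
%ΔP = (40.71 − 53.4)/[(53.4 + 40.71)/2] = -12.69/47.055 ≈ -0.2697.
Arc elasticity E = %Δq/%ΔP ≈ -0.3440/-0.2697 ≈ 1.28.
|E| > 1: supply is elastic over this range.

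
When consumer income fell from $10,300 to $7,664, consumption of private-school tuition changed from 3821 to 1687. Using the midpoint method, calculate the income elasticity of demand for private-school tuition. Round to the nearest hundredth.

2.64

%ΔQ = (1687 − 3821)/[(3821+1687)/2] = -2134/2754 ≈ -0.7749.
%ΔM = (7,664 − 10,300)/[(10,300+7,664)/2] = -2636/8982 ≈ -0.2935.
E_I = %ΔQ/%ΔM ≈ 2.64.
E_I > 1: normal good (luxury).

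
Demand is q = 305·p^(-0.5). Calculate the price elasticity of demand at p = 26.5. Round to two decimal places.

For a Cobb–Douglas (constant-elasticity) form q = A·p^α·…, the elasticity with respect to p equals the exponent α at every point.
Here the exponent on p is -0.5, so the price elasticity of demand is -0.50.

-0.50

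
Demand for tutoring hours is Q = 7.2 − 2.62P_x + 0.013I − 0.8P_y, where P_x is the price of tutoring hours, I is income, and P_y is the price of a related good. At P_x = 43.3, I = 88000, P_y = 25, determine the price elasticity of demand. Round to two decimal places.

Evaluating quantity at (P_x, I, P_y) gives Q = 7.2 − 2.62(43.3) + 0.013(88000) − 0.8(25) = 7.2 − 113.446 + 1144 − 20 = 1017.754.
∂Q/∂P_x = −2.62, so E_p = (−2.62)·(43.3/1017.754) ≈ -0.11.
|E_p| < 1: demand is inelastic.

-0.11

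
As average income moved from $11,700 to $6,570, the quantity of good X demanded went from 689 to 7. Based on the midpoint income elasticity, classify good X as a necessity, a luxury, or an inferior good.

luxury

%ΔQ = (7 − 689)/[(689+7)/2] = -682/348 ≈ -1.9598.
%ΔY = (6,570 − 11,700)/[(11,700+6,570)/2] = -5130/9135 ≈ -0.5616.
E_I = %ΔQ/%ΔY ≈ 3.490.
E_I > 1: normal good (luxury).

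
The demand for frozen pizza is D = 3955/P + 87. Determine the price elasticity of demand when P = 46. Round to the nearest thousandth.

-0.497

At P = 46, D = 172.9783.
dD/dP = −3955/P² = −1.8691.
Point elasticity E = (dD/dP)·(P/D) = -1.8691 × 46/172.9783 ≈ -0.497.
|E| < 1, so demand is inelastic at this price.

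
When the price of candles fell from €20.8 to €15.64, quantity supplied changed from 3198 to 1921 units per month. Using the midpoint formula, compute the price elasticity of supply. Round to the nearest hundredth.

%ΔQ = (1921 − 3198)/[(3198 + 1921)/2] = -1277/2559.5 ≈ -0.4989.
%Δp = (15.64 − 20.8)/[(20.8 + 15.64)/2] = -5.16/18.22 ≈ -0.2832.
Arc elasticity E = %ΔQ/%Δp ≈ -0.4989/-0.2832 ≈ 1.76.
|E| > 1: supply is elastic over this range.

1.76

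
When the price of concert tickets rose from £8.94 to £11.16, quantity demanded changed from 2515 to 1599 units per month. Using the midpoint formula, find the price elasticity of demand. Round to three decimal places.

%ΔQ = (1599 − 2515)/[(2515 + 1599)/2] = -916/2057 ≈ -0.4453.
%Δp = (11.16 − 8.94)/[(8.94 + 11.16)/2] = 2.22/10.05 ≈ 0.2209.
Arc elasticity E = %ΔQ/%Δp ≈ -0.4453/0.2209 ≈ -2.016.
|E| > 1: demand is elastic over this range.

-2.016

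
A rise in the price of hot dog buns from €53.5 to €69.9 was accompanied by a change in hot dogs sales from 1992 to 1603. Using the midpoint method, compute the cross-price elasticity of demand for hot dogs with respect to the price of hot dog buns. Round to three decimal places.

-0.814

%ΔQ_x = (1603 − 1992)/[(1992+1603)/2] = -389/1797.5 ≈ -0.2164.
%ΔP_y = (69.9 − 53.5)/[(53.5+69.9)/2] ≈ 0.2658.
E_xy = -0.2164/0.2658 ≈ -0.814.
E_xy < 0, so hot dogs and hot dog buns are complements.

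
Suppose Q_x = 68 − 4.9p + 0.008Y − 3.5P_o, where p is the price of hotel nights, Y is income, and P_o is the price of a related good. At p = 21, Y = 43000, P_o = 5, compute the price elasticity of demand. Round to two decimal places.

-0.35

Q_x = 68 − 4.9(21) + 0.008(43000) − 3.5(5) = 68 − 102.9 + 344 − 17.5 = 291.6.
∂Q_x/∂p = −4.9, so E_p = (−4.9)·(21/291.6) ≈ -0.35.
|E_p| < 1: demand is inelastic.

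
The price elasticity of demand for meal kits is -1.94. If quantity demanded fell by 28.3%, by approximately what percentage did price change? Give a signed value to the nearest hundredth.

%ΔQ ≈ E × %ΔP ⇒ %ΔP = %ΔQ / E = (-28.3%)/(-1.94) ≈ 14.59%.

14.59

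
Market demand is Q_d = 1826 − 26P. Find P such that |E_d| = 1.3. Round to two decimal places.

39.70

Set −bP/(a − bP) = −1.3 ⇒ bP = 1.3(a − bP) ⇒ bP(1+1.3) = 1.3·a.
P = 1.3·1826/(26·2.3) ≈ 39.70.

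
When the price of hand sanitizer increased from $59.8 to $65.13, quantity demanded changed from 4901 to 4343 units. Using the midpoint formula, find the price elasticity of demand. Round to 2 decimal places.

%ΔQ = (4343 − 4901)/[(4901 + 4343)/2] = -558/4622 ≈ -0.1207.
%Δp = (65.13 − 59.8)/[(59.8 + 65.13)/2] = 5.33/62.465 ≈ 0.0853.
Arc elasticity E = %ΔQ/%Δp ≈ -0.1207/0.0853 ≈ -1.41.
|E| > 1: demand is elastic over this range.

-1.41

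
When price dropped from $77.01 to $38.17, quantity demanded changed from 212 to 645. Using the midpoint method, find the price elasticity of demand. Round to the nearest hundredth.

-1.50

%ΔQ = (645 − 212)/[(212 + 645)/2] = 433/428.5 ≈ 1.0105.
%ΔP = (38.17 − 77.01)/[(77.01 + 38.17)/2] = -38.84/57.59 ≈ -0.6744.
Arc elasticity E = %ΔQ/%ΔP ≈ 1.0105/-0.6744 ≈ -1.50.
|E| > 1: demand is elastic over this range.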